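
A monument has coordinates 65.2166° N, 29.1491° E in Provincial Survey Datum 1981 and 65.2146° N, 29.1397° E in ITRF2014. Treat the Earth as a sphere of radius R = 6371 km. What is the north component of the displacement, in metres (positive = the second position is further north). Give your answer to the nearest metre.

Δφ = 65.2146° − 65.2166° = -0.0020°; Δλ = 29.1397° − 29.1491° = -0.0094°.
1° along a meridian = πR/180 = 111195 m.
ΔN = Δφ × 111195 = -222.4 m; ΔE = Δλ × 111195 × cos(65.2166°) = -0.0094 × 111195 × 0.419189 = -438.1 m.

ΔN = -222 m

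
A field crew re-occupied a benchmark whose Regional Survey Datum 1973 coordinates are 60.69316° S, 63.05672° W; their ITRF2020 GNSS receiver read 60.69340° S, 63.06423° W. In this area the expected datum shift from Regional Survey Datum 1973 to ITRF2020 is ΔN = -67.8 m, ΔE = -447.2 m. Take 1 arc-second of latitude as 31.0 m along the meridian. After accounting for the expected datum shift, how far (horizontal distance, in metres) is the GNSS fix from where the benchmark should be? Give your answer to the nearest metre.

Observed coordinate differences: Δφ = -0.00024°, Δλ = -0.00751°.
Converting to metres (1° lat = 111600 m, cos φ = 0.489487): observed ΔN = -26.8 m, observed ΔE = -410.2 m.
Subtracting the expected shift leaves a residual of -26.8 − (-67.8) = 41.0 m north and -410.2 − (-447.2) = 37.0 m east.
Residual distance = √(41.0² + 37.0²) = 55.2 m.

55 m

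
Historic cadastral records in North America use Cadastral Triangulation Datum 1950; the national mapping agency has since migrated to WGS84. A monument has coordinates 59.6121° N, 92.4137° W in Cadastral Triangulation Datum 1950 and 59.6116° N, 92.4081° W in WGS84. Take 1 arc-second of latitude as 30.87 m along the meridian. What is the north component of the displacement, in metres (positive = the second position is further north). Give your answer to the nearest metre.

Δφ = 59.6116° − 59.6121° = -0.0005°; Δλ = -92.4081° − -92.4137° = +0.0056°.
1° of latitude = 3600 × 30.87 = 111132 m.
ΔN = Δφ × 111132 = -55.6 m; ΔE = Δλ × 111132 × cos(59.6121°) = +0.0056 × 111132 × 0.505852 = 314.8 m.

ΔN = -56 m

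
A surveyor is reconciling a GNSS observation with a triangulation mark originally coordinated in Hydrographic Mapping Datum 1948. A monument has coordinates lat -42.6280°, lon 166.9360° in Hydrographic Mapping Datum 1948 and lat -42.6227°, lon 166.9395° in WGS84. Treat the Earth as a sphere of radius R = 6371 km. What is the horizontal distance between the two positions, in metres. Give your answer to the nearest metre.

Δφ = -42.6227° − -42.6280° = +0.0053°; Δλ = 166.9395° − 166.9360° = +0.0035°.
1° along a meridian = πR/180 = 111195 m.
ΔN = Δφ × 111195 = 589.3 m; ΔE = Δλ × 111195 × cos(-42.6280°) = +0.0035 × 111195 × 0.735766 = 286.3 m.
Distance = √(ΔE² + ΔN²) = √(286.3² + 589.3²) = 655.2 m.

655 m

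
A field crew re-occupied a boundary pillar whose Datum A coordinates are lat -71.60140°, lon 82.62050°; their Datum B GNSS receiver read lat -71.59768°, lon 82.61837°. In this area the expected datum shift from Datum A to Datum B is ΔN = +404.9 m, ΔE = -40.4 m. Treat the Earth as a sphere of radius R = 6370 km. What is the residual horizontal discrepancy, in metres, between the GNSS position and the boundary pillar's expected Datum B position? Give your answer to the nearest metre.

35 m

Observed coordinate differences: Δφ = +0.00372°, Δλ = -0.00213°.
Converting to metres (1° lat = 111177 m, cos φ = 0.315626): observed ΔN = 413.6 m, observed ΔE = -74.7 m.
Subtracting the expected shift leaves a residual of 413.6 − (404.9) = 8.7 m north and -74.7 − (-40.4) = -34.3 m east.
Residual distance = √(8.7² + (-34.3)²) = 35.4 m.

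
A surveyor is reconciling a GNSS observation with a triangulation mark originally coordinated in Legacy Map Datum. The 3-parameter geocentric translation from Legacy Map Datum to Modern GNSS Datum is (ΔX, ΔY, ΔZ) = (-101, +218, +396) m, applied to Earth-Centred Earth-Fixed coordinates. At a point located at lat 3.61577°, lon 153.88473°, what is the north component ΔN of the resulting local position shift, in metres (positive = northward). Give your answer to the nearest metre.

At φ = 3.61577°, λ = 153.88473°: sin φ = 0.063065, cos φ = 0.998009, sin λ = 0.440178, cos λ = -0.897910.
ΔN = −sin φ cos λ·ΔX − sin φ sin λ·ΔY + cos φ·ΔZ = −(0.063065)(-0.897910)(-101) − (0.063065)(0.440178)(218) + (0.998009)(396) = 383.44 m.

ΔN = 383 m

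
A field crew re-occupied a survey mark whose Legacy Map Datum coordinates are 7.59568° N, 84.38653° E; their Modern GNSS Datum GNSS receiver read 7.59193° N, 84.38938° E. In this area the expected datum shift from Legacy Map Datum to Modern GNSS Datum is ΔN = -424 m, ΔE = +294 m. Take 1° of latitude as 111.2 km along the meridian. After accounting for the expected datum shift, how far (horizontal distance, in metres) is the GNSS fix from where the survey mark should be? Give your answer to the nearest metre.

Observed coordinate differences: Δφ = -0.00375°, Δλ = +0.00285°.
Converting to metres (1° lat = 111200 m, cos φ = 0.991226): observed ΔN = -417.0 m, observed ΔE = 314.1 m.
Subtracting the expected shift leaves a residual of -417.0 − (-424) = 7.0 m north and 314.1 − (294) = 20.1 m east.
Residual distance = √(7.0² + 20.1²) = 21.3 m.

21 m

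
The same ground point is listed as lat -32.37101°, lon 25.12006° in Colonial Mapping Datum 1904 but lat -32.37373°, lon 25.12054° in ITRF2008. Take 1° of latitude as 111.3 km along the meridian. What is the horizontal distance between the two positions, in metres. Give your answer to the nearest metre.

Δφ = -32.37373° − -32.37101° = -0.00272°; Δλ = 25.12054° − 25.12006° = +0.00048°.
ΔN = Δφ × 111300 = -302.7 m; ΔE = Δλ × 111300 × cos(-32.37101°) = +0.00048 × 111300 × 0.844599 = 45.1 m.
Distance = √(ΔE² + ΔN²) = √(45.1² + (-302.7)²) = 306.1 m.

306 m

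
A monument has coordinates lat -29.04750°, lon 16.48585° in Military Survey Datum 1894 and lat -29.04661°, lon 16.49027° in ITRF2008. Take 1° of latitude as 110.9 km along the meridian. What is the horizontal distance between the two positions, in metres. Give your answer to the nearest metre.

Δφ = -29.04661° − -29.04750° = +0.00089°; Δλ = 16.49027° − 16.48585° = +0.00442°.
ΔN = Δφ × 110900 = 98.7 m; ΔE = Δλ × 110900 × cos(-29.04750°) = +0.00442 × 110900 × 0.874217 = 428.5 m.
Distance = √(ΔE² + ΔN²) = √(428.5² + 98.7²) = 439.7 m.

440 m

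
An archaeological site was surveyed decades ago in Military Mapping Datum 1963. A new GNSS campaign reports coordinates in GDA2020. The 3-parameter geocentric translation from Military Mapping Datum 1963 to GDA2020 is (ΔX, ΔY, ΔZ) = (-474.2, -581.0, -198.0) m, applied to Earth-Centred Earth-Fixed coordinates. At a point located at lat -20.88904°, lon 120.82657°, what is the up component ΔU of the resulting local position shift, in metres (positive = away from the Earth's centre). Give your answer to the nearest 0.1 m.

ΔU = -168.5 m

At φ = -20.88904°, λ = 120.82657°: sin φ = -0.356559, cos φ = 0.934273, sin λ = 0.858722, cos λ = -0.512441.
ΔU = cos φ cos λ·ΔX + cos φ sin λ·ΔY + sin φ·ΔZ = (0.934273)(-0.512441)(-474.2) + (0.934273)(0.858722)(-581.0) + (-0.356559)(-198.0) = -168.50 m.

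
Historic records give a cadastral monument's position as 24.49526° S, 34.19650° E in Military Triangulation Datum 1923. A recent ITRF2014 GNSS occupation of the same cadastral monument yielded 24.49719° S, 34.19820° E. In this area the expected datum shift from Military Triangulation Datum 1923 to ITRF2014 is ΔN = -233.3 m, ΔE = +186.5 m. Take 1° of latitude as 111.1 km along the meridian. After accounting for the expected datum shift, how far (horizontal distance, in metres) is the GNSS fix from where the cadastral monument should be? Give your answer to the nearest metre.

24 m

Observed coordinate differences: Δφ = -0.00193°, Δλ = +0.00170°.
Converting to metres (1° lat = 111100 m, cos φ = 0.909996): observed ΔN = -214.4 m, observed ΔE = 171.9 m.
Subtracting the expected shift leaves a residual of -214.4 − (-233.3) = 18.9 m north and 171.9 − (186.5) = -14.6 m east.
Residual distance = √(18.9² + (-14.6)²) = 23.9 m.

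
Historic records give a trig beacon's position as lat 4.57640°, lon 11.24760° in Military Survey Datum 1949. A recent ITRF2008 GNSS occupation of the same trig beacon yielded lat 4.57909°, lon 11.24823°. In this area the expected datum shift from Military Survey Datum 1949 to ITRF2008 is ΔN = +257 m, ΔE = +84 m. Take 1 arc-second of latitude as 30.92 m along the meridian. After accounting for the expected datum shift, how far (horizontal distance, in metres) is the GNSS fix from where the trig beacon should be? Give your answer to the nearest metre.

45 m

Observed coordinate differences: Δφ = +0.00269°, Δλ = +0.00063°.
Converting to metres (1° lat = 111312 m, cos φ = 0.996812): observed ΔN = 299.4 m, observed ΔE = 69.9 m.
Subtracting the expected shift leaves a residual of 299.4 − (257) = 42.4 m north and 69.9 − (84) = -14.1 m east.
Residual distance = √(42.4² + (-14.1)²) = 44.7 m.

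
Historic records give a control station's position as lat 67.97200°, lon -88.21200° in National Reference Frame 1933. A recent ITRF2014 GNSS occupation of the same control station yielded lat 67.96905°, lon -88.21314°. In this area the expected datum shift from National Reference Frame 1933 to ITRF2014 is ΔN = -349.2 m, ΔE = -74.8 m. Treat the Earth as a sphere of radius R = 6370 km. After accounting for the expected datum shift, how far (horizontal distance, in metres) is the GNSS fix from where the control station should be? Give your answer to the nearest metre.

Observed coordinate differences: Δφ = -0.00295°, Δλ = -0.00114°.
Converting to metres (1° lat = 111177 m, cos φ = 0.375060): observed ΔN = -328.0 m, observed ΔE = -47.5 m.
Subtracting the expected shift leaves a residual of -328.0 − (-349.2) = 21.2 m north and -47.5 − (-74.8) = 27.3 m east.
Residual distance = √(21.2² + 27.3²) = 34.6 m.

35 m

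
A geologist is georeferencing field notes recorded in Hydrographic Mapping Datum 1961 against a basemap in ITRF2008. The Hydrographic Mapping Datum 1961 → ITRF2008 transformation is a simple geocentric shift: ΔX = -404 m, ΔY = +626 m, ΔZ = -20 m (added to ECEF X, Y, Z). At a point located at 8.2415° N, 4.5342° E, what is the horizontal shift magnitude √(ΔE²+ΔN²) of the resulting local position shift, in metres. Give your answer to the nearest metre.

The local east axis at (φ, λ) is (−sin λ, cos λ, 0), so ΔE = −sin(4.5342°)·(-404) + cos(4.5342°)·626 = 655.98 m.
The local north axis is (−sin φ cos λ, −sin φ sin λ, cos φ), giving ΔN = 57.730 − 7.094 − 19.793 = 30.84 m.
Horizontal magnitude = √(ΔE² + ΔN²) = √(655.98² + 30.84²) = 656.70 m.

657 m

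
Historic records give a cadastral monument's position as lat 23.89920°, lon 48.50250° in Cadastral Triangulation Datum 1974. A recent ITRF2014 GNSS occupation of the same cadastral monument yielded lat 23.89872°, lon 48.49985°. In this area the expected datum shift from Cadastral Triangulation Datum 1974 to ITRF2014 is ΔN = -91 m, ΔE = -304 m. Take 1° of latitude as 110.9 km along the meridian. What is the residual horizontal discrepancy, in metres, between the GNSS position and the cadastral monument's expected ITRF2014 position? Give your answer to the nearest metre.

52 m

Observed coordinate differences: Δφ = -0.00048°, Δλ = -0.00265°.
Converting to metres (1° lat = 110900 m, cos φ = 0.914260): observed ΔN = -53.2 m, observed ΔE = -268.7 m.
Subtracting the expected shift leaves a residual of -53.2 − (-91) = 37.8 m north and -268.7 − (-304) = 35.3 m east.
Residual distance = √(37.8² + 35.3²) = 51.7 m.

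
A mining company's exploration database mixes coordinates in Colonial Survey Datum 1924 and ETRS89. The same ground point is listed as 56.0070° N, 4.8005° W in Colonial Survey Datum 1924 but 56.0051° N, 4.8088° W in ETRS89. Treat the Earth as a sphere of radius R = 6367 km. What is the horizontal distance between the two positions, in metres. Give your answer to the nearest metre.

Δφ = 56.0051° − 56.0070° = -0.0019°; Δλ = -4.8088° − -4.8005° = -0.0083°.
1° along a meridian = πR/180 = 111125 m.
ΔN = Δφ × 111125 = -211.1 m; ΔE = Δλ × 111125 × cos(56.0070°) = -0.0083 × 111125 × 0.559092 = -515.7 m.
Distance = √(ΔE² + ΔN²) = √((-515.7)² + (-211.1)²) = 557.2 m.

557 m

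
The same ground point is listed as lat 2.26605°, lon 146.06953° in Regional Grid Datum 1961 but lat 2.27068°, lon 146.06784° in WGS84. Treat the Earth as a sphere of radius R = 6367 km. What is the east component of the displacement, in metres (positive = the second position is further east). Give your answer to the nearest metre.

Δφ = 2.27068° − 2.26605° = +0.00463°; Δλ = 146.06784° − 146.06953° = -0.00169°.
1° along a meridian = πR/180 = 111125 m.
ΔN = Δφ × 111125 = 514.5 m; ΔE = Δλ × 111125 × cos(2.26605°) = -0.00169 × 111125 × 0.999218 = -187.7 m.

ΔE = -188 m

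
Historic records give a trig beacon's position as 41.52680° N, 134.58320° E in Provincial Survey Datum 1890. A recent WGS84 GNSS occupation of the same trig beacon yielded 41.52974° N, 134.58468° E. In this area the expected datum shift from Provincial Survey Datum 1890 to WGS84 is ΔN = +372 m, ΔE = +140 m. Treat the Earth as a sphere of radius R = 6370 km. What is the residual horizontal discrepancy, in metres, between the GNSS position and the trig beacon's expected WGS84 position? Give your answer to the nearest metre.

48 m

Observed coordinate differences: Δφ = +0.00294°, Δλ = +0.00148°.
Converting to metres (1° lat = 111177 m, cos φ = 0.748646): observed ΔN = 326.9 m, observed ΔE = 123.2 m.
Subtracting the expected shift leaves a residual of 326.9 − (372) = -45.1 m north and 123.2 − (140) = -16.8 m east.
Residual distance = √((-45.1)² + (-16.8)²) = 48.2 m.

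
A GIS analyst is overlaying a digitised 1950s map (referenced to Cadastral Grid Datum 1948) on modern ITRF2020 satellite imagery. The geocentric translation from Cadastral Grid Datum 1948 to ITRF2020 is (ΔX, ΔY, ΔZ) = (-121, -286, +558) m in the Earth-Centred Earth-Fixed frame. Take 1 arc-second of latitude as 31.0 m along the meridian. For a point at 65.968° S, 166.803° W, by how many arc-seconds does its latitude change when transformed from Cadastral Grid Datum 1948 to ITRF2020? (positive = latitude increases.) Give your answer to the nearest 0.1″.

Δφ = 12.7″

sin φ = -0.913318, cos φ = 0.407247, sin λ = -0.228300, cos λ = -0.973591.
North component: ΔN = −sin φ cos λ·ΔX − sin φ sin λ·ΔY + cos φ·ΔZ = −(-0.913318)(-0.973591)(-121) − (-0.913318)(-0.228300)(-286) + (0.407247)(558) = 394.47 m.
1° of latitude spans 3600 × 31.00 = 111600 m, so Δφ = 394.47 / 111600 × 3600 = 12.725″.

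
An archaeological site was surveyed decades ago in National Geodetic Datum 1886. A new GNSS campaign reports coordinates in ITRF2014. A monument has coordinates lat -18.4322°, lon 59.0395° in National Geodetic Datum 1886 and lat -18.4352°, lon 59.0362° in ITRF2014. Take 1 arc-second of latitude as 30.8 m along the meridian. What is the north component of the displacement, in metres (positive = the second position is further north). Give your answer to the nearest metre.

Δφ = -18.4352° − -18.4322° = -0.0030°; Δλ = 59.0362° − 59.0395° = -0.0033°.
1° of latitude = 3600 × 30.80 = 110880 m.
ΔN = Δφ × 110880 = -332.6 m; ΔE = Δλ × 110880 × cos(-18.4322°) = -0.0033 × 110880 × 0.948698 = -347.1 m.

ΔN = -333 m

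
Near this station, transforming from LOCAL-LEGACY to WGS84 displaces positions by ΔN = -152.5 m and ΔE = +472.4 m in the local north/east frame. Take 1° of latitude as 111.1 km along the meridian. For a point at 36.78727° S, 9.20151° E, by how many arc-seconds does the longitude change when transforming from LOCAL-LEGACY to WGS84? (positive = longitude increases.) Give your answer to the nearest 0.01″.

Δλ = 19.11″

At latitude -36.78727°, cos φ = 0.800864.
1° of longitude at this latitude = 111.1 × cos φ = 88.98 km, so Δλ = 472.4 / 88976.0 = 0.0053093° = 19.113″.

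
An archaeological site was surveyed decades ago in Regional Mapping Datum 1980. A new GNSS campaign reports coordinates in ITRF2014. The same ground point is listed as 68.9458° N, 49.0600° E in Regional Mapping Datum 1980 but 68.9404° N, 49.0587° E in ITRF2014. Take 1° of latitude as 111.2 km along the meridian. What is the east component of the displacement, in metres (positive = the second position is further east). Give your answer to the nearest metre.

ΔE = -52 m

Δφ = 68.9404° − 68.9458° = -0.0054°; Δλ = 49.0587° − 49.0600° = -0.0013°.
ΔN = Δφ × 111200 = -600.5 m; ΔE = Δλ × 111200 × cos(68.9458°) = -0.0013 × 111200 × 0.359251 = -51.9 m.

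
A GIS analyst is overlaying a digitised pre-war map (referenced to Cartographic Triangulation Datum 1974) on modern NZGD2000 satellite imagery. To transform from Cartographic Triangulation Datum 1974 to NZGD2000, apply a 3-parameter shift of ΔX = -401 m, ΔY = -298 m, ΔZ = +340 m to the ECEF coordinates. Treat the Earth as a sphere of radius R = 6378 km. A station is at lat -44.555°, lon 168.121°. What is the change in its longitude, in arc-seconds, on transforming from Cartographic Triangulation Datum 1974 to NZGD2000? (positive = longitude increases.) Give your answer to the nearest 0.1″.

sin φ = -0.701594, cos φ = 0.712577, sin λ = 0.205846, cos λ = -0.978584.
East component: ΔE = −sin λ·ΔX + cos λ·ΔY = −(0.205846)(-401) + (-0.978584)(-298) = 374.16 m.
1° of latitude spans πR/180 = 111317 m; at latitude φ, 1° of longitude spans that × cos φ = 79322.0 m, so Δλ = 374.16 / 79322.0 × 3600 = 16.981″.

Δλ = 17.0″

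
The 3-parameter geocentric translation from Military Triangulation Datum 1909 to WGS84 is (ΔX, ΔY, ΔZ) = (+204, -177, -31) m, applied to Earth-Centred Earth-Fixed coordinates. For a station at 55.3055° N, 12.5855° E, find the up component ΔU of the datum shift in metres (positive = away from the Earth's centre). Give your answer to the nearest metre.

At φ = 55.3055°, λ = 12.5855°: sin φ = 0.822199, cos φ = 0.569201, sin λ = 0.217896, cos λ = 0.975972.
ΔU = cos φ cos λ·ΔX + cos φ sin λ·ΔY + sin φ·ΔZ = (0.569201)(0.975972)(204) + (0.569201)(0.217896)(-177) + (0.822199)(-31) = 65.89 m.

ΔU = 66 m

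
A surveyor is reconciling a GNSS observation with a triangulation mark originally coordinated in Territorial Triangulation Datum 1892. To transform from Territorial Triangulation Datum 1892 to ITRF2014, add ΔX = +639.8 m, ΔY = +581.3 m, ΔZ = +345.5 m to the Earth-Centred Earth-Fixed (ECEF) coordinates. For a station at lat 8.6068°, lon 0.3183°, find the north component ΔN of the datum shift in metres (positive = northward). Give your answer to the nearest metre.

At φ = 8.6068°, λ = 0.3183°: sin φ = 0.149653, cos φ = 0.988739, sin λ = 0.005555, cos λ = 0.999985.
ΔN = −sin φ cos λ·ΔX − sin φ sin λ·ΔY + cos φ·ΔZ = −(0.149653)(0.999985)(639.8) − (0.149653)(0.005555)(581.3) + (0.988739)(345.5) = 245.38 m.

ΔN = 245 m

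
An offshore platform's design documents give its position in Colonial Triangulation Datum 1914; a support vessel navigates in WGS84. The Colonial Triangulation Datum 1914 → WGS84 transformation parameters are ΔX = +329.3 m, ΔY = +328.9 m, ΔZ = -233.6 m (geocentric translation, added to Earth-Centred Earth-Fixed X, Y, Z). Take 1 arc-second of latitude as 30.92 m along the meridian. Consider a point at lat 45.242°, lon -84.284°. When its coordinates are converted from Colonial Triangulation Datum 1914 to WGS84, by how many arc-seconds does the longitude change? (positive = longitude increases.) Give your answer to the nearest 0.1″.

Δλ = 16.6″

sin φ = 0.710087, cos φ = 0.704114, sin λ = -0.995028, cos λ = 0.099598.
East component: ΔE = −sin λ·ΔX + cos λ·ΔY = −(-0.995028)(329.3) + (0.099598)(328.9) = 360.42 m.
1° of latitude spans 3600 × 30.92 = 111312 m; at latitude φ, 1° of longitude spans that × cos φ = 78376.3 m, so Δλ = 360.42 / 78376.3 × 3600 = 16.555″.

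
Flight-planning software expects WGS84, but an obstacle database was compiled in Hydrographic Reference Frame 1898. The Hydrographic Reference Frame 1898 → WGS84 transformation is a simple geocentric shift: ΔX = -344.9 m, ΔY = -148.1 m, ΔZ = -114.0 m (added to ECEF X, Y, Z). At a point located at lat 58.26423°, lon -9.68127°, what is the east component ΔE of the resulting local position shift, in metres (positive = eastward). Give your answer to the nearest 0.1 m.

The local east axis at (φ, λ) is (−sin λ, cos λ, 0), so ΔE = −sin(-9.68127°)·(-344.9) + cos(-9.68127°)·(-148.1) = -203.99 m.

ΔE = -204.0 m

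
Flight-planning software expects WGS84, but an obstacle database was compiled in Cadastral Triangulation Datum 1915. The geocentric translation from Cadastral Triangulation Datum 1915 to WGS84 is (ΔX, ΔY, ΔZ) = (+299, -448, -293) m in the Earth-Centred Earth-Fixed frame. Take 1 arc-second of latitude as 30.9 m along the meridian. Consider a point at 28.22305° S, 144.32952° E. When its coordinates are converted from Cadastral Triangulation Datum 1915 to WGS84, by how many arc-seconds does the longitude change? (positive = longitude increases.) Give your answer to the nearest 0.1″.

sin φ = -0.472905, cos φ = 0.881113, sin λ = 0.583123, cos λ = -0.812384.
East component: ΔE = −sin λ·ΔX + cos λ·ΔY = −(0.583123)(299) + (-0.812384)(-448) = 189.59 m.
1° of latitude spans 3600 × 30.90 = 111240 m; at latitude φ, 1° of longitude spans that × cos φ = 98015.0 m, so Δλ = 189.59 / 98015.0 × 3600 = 6.964″.

Δλ = 7.0″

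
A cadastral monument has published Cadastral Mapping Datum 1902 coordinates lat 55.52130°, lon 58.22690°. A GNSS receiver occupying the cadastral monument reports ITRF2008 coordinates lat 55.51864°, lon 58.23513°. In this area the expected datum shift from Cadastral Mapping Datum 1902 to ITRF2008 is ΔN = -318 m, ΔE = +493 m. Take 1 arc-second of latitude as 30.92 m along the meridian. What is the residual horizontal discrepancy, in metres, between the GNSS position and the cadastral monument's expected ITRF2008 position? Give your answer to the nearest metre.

Observed coordinate differences: Δφ = -0.00266°, Δλ = +0.00823°.
Converting to metres (1° lat = 111312 m, cos φ = 0.566100): observed ΔN = -296.1 m, observed ΔE = 518.6 m.
Subtracting the expected shift leaves a residual of -296.1 − (-318) = 21.9 m north and 518.6 − (493) = 25.6 m east.
Residual distance = √(21.9² + 25.6²) = 33.7 m.

34 m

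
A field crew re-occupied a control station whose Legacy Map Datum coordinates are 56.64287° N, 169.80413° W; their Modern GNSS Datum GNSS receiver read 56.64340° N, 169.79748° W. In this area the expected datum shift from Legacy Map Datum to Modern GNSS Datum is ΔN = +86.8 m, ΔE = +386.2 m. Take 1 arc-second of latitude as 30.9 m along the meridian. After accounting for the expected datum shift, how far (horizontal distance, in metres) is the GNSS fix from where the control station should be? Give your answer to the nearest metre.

35 m

Observed coordinate differences: Δφ = +0.00053°, Δλ = +0.00665°.
Converting to metres (1° lat = 111240 m, cos φ = 0.549856): observed ΔN = 59.0 m, observed ΔE = 406.8 m.
Subtracting the expected shift leaves a residual of 59.0 − (86.8) = -27.8 m north and 406.8 − (386.2) = 20.6 m east.
Residual distance = √((-27.8)² + 20.6²) = 34.6 m.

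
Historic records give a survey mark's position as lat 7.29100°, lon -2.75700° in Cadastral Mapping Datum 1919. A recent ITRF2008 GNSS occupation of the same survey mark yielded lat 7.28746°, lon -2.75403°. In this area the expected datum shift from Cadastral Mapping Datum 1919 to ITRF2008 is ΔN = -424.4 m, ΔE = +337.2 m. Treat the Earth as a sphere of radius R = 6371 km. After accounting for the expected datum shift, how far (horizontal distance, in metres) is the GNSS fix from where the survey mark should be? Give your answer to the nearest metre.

Observed coordinate differences: Δφ = -0.00354°, Δλ = +0.00297°.
Converting to metres (1° lat = 111195 m, cos φ = 0.991914): observed ΔN = -393.6 m, observed ΔE = 327.6 m.
Subtracting the expected shift leaves a residual of -393.6 − (-424.4) = 30.8 m north and 327.6 − (337.2) = -9.6 m east.
Residual distance = √(30.8² + (-9.6)²) = 32.2 m.

32 m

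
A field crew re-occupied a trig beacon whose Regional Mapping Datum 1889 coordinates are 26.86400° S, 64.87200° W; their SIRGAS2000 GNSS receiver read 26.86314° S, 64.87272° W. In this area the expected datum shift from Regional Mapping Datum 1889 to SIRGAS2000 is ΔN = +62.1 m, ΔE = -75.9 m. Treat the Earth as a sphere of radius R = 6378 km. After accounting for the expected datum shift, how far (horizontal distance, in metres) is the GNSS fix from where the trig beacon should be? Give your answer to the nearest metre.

34 m

Observed coordinate differences: Δφ = +0.00086°, Δλ = -0.00072°.
Converting to metres (1° lat = 111317 m, cos φ = 0.892082): observed ΔN = 95.7 m, observed ΔE = -71.5 m.
Subtracting the expected shift leaves a residual of 95.7 − (62.1) = 33.6 m north and -71.5 − (-75.9) = 4.4 m east.
Residual distance = √(33.6² + 4.4²) = 33.9 m.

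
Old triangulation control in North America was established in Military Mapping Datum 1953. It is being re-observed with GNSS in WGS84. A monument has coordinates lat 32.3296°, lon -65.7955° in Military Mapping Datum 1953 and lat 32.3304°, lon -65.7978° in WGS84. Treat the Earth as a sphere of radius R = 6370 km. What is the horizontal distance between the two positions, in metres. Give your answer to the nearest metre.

Δφ = 32.3304° − 32.3296° = +0.0008°; Δλ = -65.7978° − -65.7955° = -0.0023°.
1° along a meridian = πR/180 = 111177 m.
ΔN = Δφ × 111177 = 88.9 m; ΔE = Δλ × 111177 × cos(32.3296°) = -0.0023 × 111177 × 0.844986 = -216.1 m.
Distance = √(ΔE² + ΔN²) = √((-216.1)² + 88.9²) = 233.7 m.

234 m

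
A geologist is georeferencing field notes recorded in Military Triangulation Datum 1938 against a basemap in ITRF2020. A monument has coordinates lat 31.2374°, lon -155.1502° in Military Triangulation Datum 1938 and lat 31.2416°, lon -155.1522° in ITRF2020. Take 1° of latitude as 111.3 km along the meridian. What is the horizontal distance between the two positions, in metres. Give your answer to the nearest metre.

505 m

Δφ = 31.2416° − 31.2374° = +0.0042°; Δλ = -155.1522° − -155.1502° = -0.0020°.
ΔN = Δφ × 111300 = 467.5 m; ΔE = Δλ × 111300 × cos(31.2374°) = -0.0020 × 111300 × 0.855026 = -190.3 m.
Distance = √(ΔE² + ΔN²) = √((-190.3)² + 467.5²) = 504.7 m.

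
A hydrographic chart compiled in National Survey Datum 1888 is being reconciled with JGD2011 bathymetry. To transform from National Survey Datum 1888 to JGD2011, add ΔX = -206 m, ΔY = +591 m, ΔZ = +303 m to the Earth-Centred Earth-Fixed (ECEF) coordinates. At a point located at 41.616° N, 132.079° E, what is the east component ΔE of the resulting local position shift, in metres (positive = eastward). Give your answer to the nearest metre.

At φ = 41.616°, λ = 132.079°: sin φ = 0.664135, cos φ = 0.747613, sin λ = 0.742222, cos λ = -0.670155.
ΔE = −sin λ·ΔX + cos λ·ΔY = −(0.742222)·(-206) + (-0.670155)·(591) = -243.16 m.

ΔE = -243 m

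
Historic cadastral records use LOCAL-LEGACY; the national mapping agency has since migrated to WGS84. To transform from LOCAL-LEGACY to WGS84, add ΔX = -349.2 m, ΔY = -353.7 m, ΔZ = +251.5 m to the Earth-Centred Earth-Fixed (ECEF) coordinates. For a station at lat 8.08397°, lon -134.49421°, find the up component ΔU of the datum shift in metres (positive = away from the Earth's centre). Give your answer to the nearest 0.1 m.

ΔU = 527.5 m

At φ = 8.08397°, λ = -134.49421°: sin φ = 0.140624, cos φ = 0.990063, sin λ = -0.713321, cos λ = -0.700837.
ΔU = cos φ cos λ·ΔX + cos φ sin λ·ΔY + sin φ·ΔZ = (0.990063)(-0.700837)(-349.2) + (0.990063)(-0.713321)(-353.7) + (0.140624)(251.5) = 527.46 m.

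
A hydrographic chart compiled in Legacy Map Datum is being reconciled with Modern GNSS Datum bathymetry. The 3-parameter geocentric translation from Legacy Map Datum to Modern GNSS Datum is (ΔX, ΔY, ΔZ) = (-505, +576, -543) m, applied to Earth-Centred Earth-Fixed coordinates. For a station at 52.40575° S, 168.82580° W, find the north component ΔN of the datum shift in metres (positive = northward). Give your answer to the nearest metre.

At φ = -52.40575°, λ = -168.82580°: sin φ = -0.792351, cos φ = 0.610066, sin λ = -0.193793, cos λ = -0.981043.
ΔN = −sin φ cos λ·ΔX − sin φ sin λ·ΔY + cos φ·ΔZ = −(-0.792351)(-0.981043)(-505) − (-0.792351)(-0.193793)(576) + (0.610066)(-543) = -27.16 m.

ΔN = -27 m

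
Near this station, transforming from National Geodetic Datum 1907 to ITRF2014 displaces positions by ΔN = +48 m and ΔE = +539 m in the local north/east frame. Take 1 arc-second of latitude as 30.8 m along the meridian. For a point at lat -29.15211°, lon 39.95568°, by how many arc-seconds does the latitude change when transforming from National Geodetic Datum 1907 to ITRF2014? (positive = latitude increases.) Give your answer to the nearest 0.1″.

1″ of latitude = 30.80 m, so Δφ = 48.0 / 30.80 = 1.558″.

Δφ = 1.6″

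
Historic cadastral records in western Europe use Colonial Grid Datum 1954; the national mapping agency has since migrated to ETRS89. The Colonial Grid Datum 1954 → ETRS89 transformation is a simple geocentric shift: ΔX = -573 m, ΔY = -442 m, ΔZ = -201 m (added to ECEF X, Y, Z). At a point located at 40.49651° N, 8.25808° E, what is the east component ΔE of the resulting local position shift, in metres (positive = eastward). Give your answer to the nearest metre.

ΔE = -355 m

At φ = 40.49651°, λ = 8.25808°: sin φ = 0.649402, cos φ = 0.760446, sin λ = 0.143632, cos λ = 0.989631.
ΔE = −sin λ·ΔX + cos λ·ΔY = −(0.143632)·(-573) + (0.989631)·(-442) = -355.12 m.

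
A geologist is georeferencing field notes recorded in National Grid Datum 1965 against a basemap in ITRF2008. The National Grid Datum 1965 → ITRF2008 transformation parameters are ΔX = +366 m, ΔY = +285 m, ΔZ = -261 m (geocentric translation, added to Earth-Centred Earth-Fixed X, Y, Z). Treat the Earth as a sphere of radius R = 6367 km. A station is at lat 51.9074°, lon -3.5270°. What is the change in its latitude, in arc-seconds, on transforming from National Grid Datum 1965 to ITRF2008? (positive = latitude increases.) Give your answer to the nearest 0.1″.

sin φ = 0.787015, cos φ = 0.616934, sin λ = -0.061519, cos λ = 0.998106.
North component: ΔN = −sin φ cos λ·ΔX − sin φ sin λ·ΔY + cos φ·ΔZ = −(0.787015)(0.998106)(366) − (0.787015)(-0.061519)(285) + (0.616934)(-261) = -434.72 m.
1° of latitude spans πR/180 = 111125 m, so Δφ = -434.72 / 111125 × 3600 = -14.083″.

Δφ = -14.1″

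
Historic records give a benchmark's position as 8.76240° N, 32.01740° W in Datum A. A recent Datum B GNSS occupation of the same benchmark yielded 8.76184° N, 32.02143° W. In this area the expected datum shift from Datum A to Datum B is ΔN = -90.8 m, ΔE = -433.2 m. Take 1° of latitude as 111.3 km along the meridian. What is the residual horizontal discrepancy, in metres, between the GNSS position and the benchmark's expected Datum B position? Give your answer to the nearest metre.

30 m

Observed coordinate differences: Δφ = -0.00056°, Δλ = -0.00403°.
Converting to metres (1° lat = 111300 m, cos φ = 0.988329): observed ΔN = -62.3 m, observed ΔE = -443.3 m.
Subtracting the expected shift leaves a residual of -62.3 − (-90.8) = 28.5 m north and -443.3 − (-433.2) = -10.1 m east.
Residual distance = √(28.5² + (-10.1)²) = 30.2 m.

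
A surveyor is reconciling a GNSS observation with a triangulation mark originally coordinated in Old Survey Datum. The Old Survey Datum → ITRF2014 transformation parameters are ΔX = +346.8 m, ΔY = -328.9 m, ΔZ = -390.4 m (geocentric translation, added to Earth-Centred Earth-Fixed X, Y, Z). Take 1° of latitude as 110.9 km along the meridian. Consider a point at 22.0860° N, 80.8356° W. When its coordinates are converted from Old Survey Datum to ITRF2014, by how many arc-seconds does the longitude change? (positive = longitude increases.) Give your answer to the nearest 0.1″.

Δλ = 10.2″

sin φ = 0.375998, cos φ = 0.926621, sin λ = -0.987235, cos λ = 0.159268.
East component: ΔE = −sin λ·ΔX + cos λ·ΔY = −(-0.987235)(346.8) + (0.159268)(-328.9) = 289.99 m.
1° of latitude spans 110900 m; at latitude φ, 1° of longitude spans that × cos φ = 102762.2 m, so Δλ = 289.99 / 102762.2 × 3600 = 10.159″.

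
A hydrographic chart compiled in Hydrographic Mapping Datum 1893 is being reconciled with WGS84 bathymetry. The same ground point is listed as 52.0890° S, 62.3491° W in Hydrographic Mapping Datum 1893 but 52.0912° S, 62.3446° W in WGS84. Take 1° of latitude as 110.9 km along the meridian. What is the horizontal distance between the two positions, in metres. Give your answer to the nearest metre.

Δφ = -52.0912° − -52.0890° = -0.0022°; Δλ = -62.3446° − -62.3491° = +0.0045°.
ΔN = Δφ × 110900 = -244.0 m; ΔE = Δλ × 110900 × cos(-52.0890°) = +0.0045 × 110900 × 0.614437 = 306.6 m.
Distance = √(ΔE² + ΔN²) = √(306.6² + (-244.0)²) = 391.9 m.

392 m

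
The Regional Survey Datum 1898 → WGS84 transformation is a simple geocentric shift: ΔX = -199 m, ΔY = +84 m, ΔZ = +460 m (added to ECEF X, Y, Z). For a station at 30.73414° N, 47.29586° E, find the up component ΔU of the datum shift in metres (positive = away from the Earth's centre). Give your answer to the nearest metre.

At φ = 30.73414°, λ = 47.29586°: sin φ = 0.511055, cos φ = 0.859548, sin λ = 0.734866, cos λ = 0.678213.
ΔU = cos φ cos λ·ΔX + cos φ sin λ·ΔY + sin φ·ΔZ = (0.859548)(0.678213)(-199) + (0.859548)(0.734866)(84) + (0.511055)(460) = 172.14 m.

ΔU = 172 m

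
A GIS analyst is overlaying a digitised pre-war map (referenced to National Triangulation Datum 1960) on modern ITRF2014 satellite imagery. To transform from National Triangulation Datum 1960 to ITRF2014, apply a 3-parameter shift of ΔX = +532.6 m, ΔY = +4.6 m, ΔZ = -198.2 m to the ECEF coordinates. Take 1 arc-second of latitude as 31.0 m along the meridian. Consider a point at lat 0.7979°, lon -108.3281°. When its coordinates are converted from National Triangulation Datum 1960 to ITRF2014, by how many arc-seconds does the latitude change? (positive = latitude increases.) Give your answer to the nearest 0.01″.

sin φ = 0.013926, cos φ = 0.999903, sin λ = -0.949271, cos λ = -0.314458.
North component: ΔN = −sin φ cos λ·ΔX − sin φ sin λ·ΔY + cos φ·ΔZ = −(0.013926)(-0.314458)(532.6) − (0.013926)(-0.949271)(4.6) + (0.999903)(-198.2) = -195.79 m.
1° of latitude spans 3600 × 31.00 = 111600 m, so Δφ = -195.79 / 111600 × 3600 = -6.316″.

Δφ = -6.32″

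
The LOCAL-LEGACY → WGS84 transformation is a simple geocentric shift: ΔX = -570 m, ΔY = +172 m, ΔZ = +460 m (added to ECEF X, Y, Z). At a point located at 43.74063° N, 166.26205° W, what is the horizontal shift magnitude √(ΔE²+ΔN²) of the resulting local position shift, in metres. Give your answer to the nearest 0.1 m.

303.3 m

The local east axis at (φ, λ) is (−sin λ, cos λ, 0), so ΔE = −sin(-166.26205°)·(-570) + cos(-166.26205°)·172 = -302.44 m.
The local north axis is (−sin φ cos λ, −sin φ sin λ, cos φ), giving ΔN = -382.821 + 28.241 + 332.339 = -22.24 m.
Horizontal magnitude = √(ΔE² + ΔN²) = √((-302.44)² + (-22.24)²) = 303.26 m.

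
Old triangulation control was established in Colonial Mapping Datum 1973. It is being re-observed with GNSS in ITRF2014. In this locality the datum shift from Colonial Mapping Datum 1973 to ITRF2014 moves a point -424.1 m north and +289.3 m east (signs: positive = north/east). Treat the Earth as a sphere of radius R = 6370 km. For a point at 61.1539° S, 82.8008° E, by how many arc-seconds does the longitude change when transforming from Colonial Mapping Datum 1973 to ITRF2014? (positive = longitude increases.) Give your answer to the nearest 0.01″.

At latitude -61.1539°, cos φ = 0.482459.
One radian of longitude at latitude φ spans R cos φ, so Δλ = ΔE / (R cos φ) = 289.3 / (6370000 × 0.482459) = 9.4135e-05 rad = 19.417″.

Δλ = 19.42″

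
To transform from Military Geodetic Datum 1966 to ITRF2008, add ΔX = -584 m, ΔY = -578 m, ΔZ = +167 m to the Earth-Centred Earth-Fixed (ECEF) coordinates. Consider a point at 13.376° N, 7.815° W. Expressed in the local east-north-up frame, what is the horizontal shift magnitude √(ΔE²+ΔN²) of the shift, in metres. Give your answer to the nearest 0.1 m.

708.9 m

The local east axis at (φ, λ) is (−sin λ, cos λ, 0), so ΔE = −sin(-7.815°)·(-584) + cos(-7.815°)·(-578) = -652.04 m.
The local north axis is (−sin φ cos λ, −sin φ sin λ, cos φ), giving ΔN = 133.848 − 18.182 + 162.470 = 278.14 m.
Horizontal magnitude = √(ΔE² + ΔN²) = √((-652.04)² + 278.14²) = 708.88 m.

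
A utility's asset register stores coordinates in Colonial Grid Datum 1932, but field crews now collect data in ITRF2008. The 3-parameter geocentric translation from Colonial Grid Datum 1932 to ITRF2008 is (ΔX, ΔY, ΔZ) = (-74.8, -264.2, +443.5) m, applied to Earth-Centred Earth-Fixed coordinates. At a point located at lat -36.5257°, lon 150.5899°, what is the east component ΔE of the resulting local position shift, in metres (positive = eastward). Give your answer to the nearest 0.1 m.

ΔE = 266.9 m

The local east axis at (φ, λ) is (−sin λ, cos λ, 0), so ΔE = −sin(150.5899°)·(-74.8) + cos(150.5899°)·(-264.2) = 266.88 m.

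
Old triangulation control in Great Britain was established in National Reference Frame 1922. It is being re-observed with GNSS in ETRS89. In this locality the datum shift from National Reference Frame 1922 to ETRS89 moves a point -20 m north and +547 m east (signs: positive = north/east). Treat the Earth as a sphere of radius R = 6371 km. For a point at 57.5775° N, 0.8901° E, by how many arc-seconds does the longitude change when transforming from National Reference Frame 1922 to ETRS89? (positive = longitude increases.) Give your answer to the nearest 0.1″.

Δλ = 33.0″

At latitude 57.5775°, cos φ = 0.536158.
One radian of longitude at latitude φ spans R cos φ, so Δλ = ΔE / (R cos φ) = 547.0 / (6371000 × 0.536158) = 1.6014e-04 rad = 33.030″.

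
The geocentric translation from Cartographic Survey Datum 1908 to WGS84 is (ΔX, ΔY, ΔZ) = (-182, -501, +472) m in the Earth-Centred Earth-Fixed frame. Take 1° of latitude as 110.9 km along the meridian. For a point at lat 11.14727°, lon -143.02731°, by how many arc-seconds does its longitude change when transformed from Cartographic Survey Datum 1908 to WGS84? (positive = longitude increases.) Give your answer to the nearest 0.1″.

Δλ = 9.6″

sin φ = 0.193331, cos φ = 0.981133, sin λ = -0.601434, cos λ = -0.798922.
East component: ΔE = −sin λ·ΔX + cos λ·ΔY = −(-0.601434)(-182) + (-0.798922)(-501) = 290.80 m.
1° of latitude spans 110900 m; at latitude φ, 1° of longitude spans that × cos φ = 108807.7 m, so Δλ = 290.80 / 108807.7 × 3600 = 9.621″.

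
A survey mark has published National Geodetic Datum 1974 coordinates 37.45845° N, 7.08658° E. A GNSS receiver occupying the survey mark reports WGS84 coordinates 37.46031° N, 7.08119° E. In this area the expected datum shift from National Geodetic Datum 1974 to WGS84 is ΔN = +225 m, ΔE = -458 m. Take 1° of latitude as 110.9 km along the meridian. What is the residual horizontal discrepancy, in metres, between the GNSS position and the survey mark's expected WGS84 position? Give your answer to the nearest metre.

Observed coordinate differences: Δφ = +0.00186°, Δλ = -0.00539°.
Converting to metres (1° lat = 110900 m, cos φ = 0.793795): observed ΔN = 206.3 m, observed ΔE = -474.5 m.
Subtracting the expected shift leaves a residual of 206.3 − (225) = -18.7 m north and -474.5 − (-458) = -16.5 m east.
Residual distance = √((-18.7)² + (-16.5)²) = 25.0 m.

25 m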